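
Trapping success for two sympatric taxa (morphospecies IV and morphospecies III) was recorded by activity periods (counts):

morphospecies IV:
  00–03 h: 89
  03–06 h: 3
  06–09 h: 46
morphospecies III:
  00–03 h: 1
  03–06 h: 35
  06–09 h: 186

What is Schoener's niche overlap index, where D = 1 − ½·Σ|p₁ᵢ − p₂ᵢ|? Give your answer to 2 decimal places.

Proportions for morphospecies IV (n=138): 89/138=0.6449, 3/138=0.0217, 46/138=0.3333
Proportions for morphospecies III (n=222): 1/222=0.0045, 35/222=0.1577, 186/222=0.8378
Σ|p₁ᵢ − p₂ᵢ| = 0.6404 + 0.1360 + 0.5045 = 1.2809
D = 1 − ½ × 1.2809 = 1 − 0.64045 = 0.35955

0.36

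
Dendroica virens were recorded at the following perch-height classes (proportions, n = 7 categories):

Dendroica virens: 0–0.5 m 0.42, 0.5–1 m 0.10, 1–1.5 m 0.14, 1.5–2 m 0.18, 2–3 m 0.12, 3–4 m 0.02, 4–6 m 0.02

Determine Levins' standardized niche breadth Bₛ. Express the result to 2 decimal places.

Σpᵢ² = 0.42² + 0.10² + 0.14² + 0.18² + 0.12² + 0.02² + 0.02² = 0.1764 + 0.0100 + 0.0196 + 0.0324 + 0.0144 + 0.0004 + 0.0004 = 0.2536
B = 1 / 0.2536 = 3.9432
Bₛ = (B − 1)/(n − 1) = (3.9432 − 1)/(7 − 1) = 2.9432/6 = 0.4905

0.49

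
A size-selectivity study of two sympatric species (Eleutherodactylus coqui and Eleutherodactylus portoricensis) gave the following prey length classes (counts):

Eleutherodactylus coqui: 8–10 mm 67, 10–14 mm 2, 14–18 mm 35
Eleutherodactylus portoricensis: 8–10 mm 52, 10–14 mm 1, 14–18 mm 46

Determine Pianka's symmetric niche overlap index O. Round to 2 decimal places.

0.97

Proportions for Eleutherodactylus coqui (n=104): 67/104=0.6442, 2/104=0.0192, 35/104=0.3365
Proportions for Eleutherodactylus portoricensis (n=99): 52/99=0.5253, 1/99=0.0101, 46/99=0.4646
Σ p₁ᵢp₂ᵢ = 0.338398 + 0.000194 + 0.156338 = 0.494930
Σp_1ᵢ² = 0.6442² + 0.0192² + 0.3365² = 0.414994 + 0.000369 + 0.113232 = 0.528595
Σp_2ᵢ² = 0.5253² + 0.0101² + 0.4646² = 0.275940 + 0.000102 + 0.215853 = 0.491895
O = 0.494930 / √(0.528595 × 0.491895) = 0.494930 / 0.5099149 = 0.9706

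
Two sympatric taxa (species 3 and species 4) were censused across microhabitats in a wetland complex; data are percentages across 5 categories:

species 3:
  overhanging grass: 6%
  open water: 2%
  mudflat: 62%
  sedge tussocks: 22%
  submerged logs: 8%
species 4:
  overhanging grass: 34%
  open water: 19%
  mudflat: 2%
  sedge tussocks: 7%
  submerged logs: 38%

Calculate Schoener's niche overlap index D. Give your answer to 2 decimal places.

Convert percentages to proportions (divide by 100).
Σ|p₁ᵢ − p₂ᵢ| = 0.28 + 0.17 + 0.60 + 0.15 + 0.30 = 1.50
D = 1 − ½ × 1.50 = 1 − 0.750 = 0.2500

0.25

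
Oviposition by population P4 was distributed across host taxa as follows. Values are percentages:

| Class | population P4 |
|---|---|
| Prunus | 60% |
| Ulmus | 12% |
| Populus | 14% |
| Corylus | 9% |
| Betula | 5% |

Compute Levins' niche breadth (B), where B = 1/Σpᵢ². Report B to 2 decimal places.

Convert percentages to proportions (divide by 100).
Σpᵢ² = 0.60² + 0.12² + 0.14² + 0.09² + 0.05² = 0.3600 + 0.0144 + 0.0196 + 0.0081 + 0.0025 = 0.4046
B = 1 / 0.4046 = 2.4716

2.47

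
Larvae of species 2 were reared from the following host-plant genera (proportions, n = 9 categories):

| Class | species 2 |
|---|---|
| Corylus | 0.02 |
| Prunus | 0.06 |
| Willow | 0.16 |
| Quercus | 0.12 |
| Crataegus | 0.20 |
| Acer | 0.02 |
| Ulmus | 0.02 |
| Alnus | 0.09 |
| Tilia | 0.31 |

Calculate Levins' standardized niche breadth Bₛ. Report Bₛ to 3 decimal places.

0.536

Σpᵢ² = 0.02² + 0.06² + 0.16² + 0.12² + 0.20² + 0.02² + 0.02² + 0.09² + 0.31² = 0.0004 + 0.0036 + 0.0256 + 0.0144 + 0.0400 + 0.0004 + 0.0004 + 0.0081 + 0.0961 = 0.1890
B = 1 / 0.1890 = 5.29101
Bₛ = (B − 1)/(n − 1) = (5.29101 − 1)/(9 − 1) = 4.29101/8 = 0.53638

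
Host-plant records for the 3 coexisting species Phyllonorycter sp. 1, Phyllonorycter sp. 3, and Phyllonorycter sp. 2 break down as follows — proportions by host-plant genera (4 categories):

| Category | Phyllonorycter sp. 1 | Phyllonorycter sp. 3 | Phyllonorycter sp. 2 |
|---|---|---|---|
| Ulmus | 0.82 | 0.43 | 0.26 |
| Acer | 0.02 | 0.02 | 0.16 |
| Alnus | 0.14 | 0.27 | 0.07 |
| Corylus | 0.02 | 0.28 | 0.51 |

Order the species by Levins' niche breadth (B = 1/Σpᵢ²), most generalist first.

Phyllonorycter sp. 3 > Phyllonorycter sp. 2 > Phyllonorycter sp. 1

Σp_1ᵢ² = 0.82² + 0.02² + 0.14² + 0.02² = 0.6724 + 0.0004 + 0.0196 + 0.0004 = 0.6928
B_1 = 1 / 0.6928 = 1.4434
Σp_3ᵢ² = 0.43² + 0.02² + 0.27² + 0.28² = 0.1849 + 0.0004 + 0.0729 + 0.0784 = 0.3366
B_3 = 1 / 0.3366 = 2.9709
Σp_2ᵢ² = 0.26² + 0.16² + 0.07² + 0.51² = 0.0676 + 0.0256 + 0.0049 + 0.2601 = 0.3582
B_2 = 1 / 0.3582 = 2.7917
Ranking by B (broadest → narrowest): Phyllonorycter sp. 3 (2.97) > Phyllonorycter sp. 2 (2.79) > Phyllonorycter sp. 1 (1.44)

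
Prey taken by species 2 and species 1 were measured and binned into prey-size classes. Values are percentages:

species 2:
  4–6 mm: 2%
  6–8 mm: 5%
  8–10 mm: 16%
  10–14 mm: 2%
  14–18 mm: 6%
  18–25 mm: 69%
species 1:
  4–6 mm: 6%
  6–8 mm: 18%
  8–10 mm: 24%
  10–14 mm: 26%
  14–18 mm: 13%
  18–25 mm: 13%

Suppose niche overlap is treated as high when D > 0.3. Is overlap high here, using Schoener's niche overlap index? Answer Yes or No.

Yes

Convert percentages to proportions (divide by 100).
Σ|p₁ᵢ − p₂ᵢ| = 0.04 + 0.13 + 0.08 + 0.24 + 0.07 + 0.56 = 1.12
D = 1 − ½ × 1.12 = 1 − 0.560 = 0.4400
D = 0.4400 > 0.3 → Yes.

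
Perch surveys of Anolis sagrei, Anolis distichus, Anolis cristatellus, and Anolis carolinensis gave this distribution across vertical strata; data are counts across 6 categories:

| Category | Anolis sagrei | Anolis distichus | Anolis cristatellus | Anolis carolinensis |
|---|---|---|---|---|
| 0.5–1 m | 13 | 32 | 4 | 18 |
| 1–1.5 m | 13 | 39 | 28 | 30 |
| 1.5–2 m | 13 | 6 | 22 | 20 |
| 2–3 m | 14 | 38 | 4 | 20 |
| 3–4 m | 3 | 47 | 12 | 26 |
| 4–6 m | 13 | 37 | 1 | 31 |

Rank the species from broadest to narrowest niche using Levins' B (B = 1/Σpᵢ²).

Anolis carolinensis > Anolis sagrei > Anolis distichus > Anolis cristatellus

Proportions for Anolis sagrei (n=69): 13/69=0.1884, 13/69=0.1884, 13/69=0.1884, 14/69=0.2029, 3/69=0.0435, 13/69=0.1884
Proportions for Anolis distichus (n=199): 32/199=0.1608, 39/199=0.1960, 6/199=0.0302, 38/199=0.1910, 47/199=0.2362, 37/199=0.1859
Proportions for Anolis cristatellus (n=71): 4/71=0.0563, 28/71=0.3944, 22/71=0.3099, 4/71=0.0563, 12/71=0.1690, 1/71=0.0141
Proportions for Anolis carolinensis (n=145): 18/145=0.1241, 30/145=0.2069, 20/145=0.1379, 20/145=0.1379, 26/145=0.1793, 31/145=0.2138
Σp_sagrᵢ² = 0.1884² + 0.1884² + 0.1884² + 0.2029² + 0.0435² + 0.1884² = 0.035495 + 0.035495 + 0.035495 + 0.041168 + 0.001892 + 0.035495 = 0.185040
B_sagr = 1 / 0.185040 = 5.4042
Σp_distᵢ² = 0.1608² + 0.1960² + 0.0302² + 0.1910² + 0.2362² + 0.1859² = 0.025857 + 0.038416 + 0.000912 + 0.036481 + 0.055790 + 0.034559 = 0.192015
B_dist = 1 / 0.192015 = 5.2079
Σp_crisᵢ² = 0.0563² + 0.3944² + 0.3099² + 0.0563² + 0.1690² + 0.0141² = 0.003170 + 0.155551 + 0.096038 + 0.003170 + 0.028561 + 0.000199 = 0.286689
B_cris = 1 / 0.286689 = 3.4881
Σp_caroᵢ² = 0.1241² + 0.2069² + 0.1379² + 0.1379² + 0.1793² + 0.2138² = 0.015401 + 0.042808 + 0.019016 + 0.019016 + 0.032148 + 0.045710 = 0.174099
B_caro = 1 / 0.174099 = 5.7439
Ranking by B (broadest → narrowest): Anolis carolinensis (5.74) > Anolis sagrei (5.40) > Anolis distichus (5.21) > Anolis cristatellus (3.49)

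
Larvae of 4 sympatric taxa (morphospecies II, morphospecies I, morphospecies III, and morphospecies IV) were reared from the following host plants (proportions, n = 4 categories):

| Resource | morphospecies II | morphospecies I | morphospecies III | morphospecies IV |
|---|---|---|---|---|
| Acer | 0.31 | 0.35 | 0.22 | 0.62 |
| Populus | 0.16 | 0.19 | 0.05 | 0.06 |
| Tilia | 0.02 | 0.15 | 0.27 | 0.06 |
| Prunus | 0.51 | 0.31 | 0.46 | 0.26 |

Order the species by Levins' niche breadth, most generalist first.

Σp_IIᵢ² = 0.31² + 0.16² + 0.02² + 0.51² = 0.0961 + 0.0256 + 0.0004 + 0.2601 = 0.3822
B_II = 1 / 0.3822 = 2.6164
Σp_Iᵢ² = 0.35² + 0.19² + 0.15² + 0.31² = 0.1225 + 0.0361 + 0.0225 + 0.0961 = 0.2772
B_I = 1 / 0.2772 = 3.6075
Σp_IIIᵢ² = 0.22² + 0.05² + 0.27² + 0.46² = 0.0484 + 0.0025 + 0.0729 + 0.2116 = 0.3354
B_III = 1 / 0.3354 = 2.9815
Σp_IVᵢ² = 0.62² + 0.06² + 0.06² + 0.26² = 0.3844 + 0.0036 + 0.0036 + 0.0676 = 0.4592
B_IV = 1 / 0.4592 = 2.1777
Ranking by B (broadest → narrowest): morphospecies I (3.61) > morphospecies III (2.98) > morphospecies II (2.62) > morphospecies IV (2.18)

morphospecies I > morphospecies III > morphospecies II > morphospecies IV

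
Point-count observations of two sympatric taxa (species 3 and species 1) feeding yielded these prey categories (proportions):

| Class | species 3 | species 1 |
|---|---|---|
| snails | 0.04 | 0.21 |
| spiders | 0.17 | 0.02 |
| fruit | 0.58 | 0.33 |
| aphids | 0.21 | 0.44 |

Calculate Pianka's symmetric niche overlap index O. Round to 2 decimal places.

0.78

Σ p₁ᵢp₂ᵢ = 0.0084 + 0.0034 + 0.1914 + 0.0924 = 0.2956
Σp_1ᵢ² = 0.04² + 0.17² + 0.58² + 0.21² = 0.0016 + 0.0289 + 0.3364 + 0.0441 = 0.4110
Σp_2ᵢ² = 0.21² + 0.02² + 0.33² + 0.44² = 0.0441 + 0.0004 + 0.1089 + 0.1936 = 0.3470
O = 0.2956 / √(0.4110 × 0.3470) = 0.2956 / 0.37765 = 0.7827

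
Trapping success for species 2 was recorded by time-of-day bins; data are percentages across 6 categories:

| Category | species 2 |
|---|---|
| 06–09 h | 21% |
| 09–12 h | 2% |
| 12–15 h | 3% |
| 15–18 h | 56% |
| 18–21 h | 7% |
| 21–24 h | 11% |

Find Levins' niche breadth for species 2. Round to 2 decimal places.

Convert percentages to proportions (divide by 100).
Σpᵢ² = 0.21² + 0.02² + 0.03² + 0.56² + 0.07² + 0.11² = 0.0441 + 0.0004 + 0.0009 + 0.3136 + 0.0049 + 0.0121 = 0.3760
B = 1 / 0.3760 = 2.6596

2.66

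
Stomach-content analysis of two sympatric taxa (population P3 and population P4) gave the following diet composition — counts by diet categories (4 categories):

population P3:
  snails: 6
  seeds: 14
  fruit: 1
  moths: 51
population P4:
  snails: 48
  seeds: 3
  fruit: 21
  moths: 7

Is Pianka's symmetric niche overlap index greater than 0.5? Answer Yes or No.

No

Proportions for population P3 (n=72): 6/72=0.0833, 14/72=0.1944, 1/72=0.0139, 51/72=0.7083
Proportions for population P4 (n=79): 48/79=0.6076, 3/79=0.0380, 21/79=0.2658, 7/79=0.0886
Σ p₁ᵢp₂ᵢ = 0.050613 + 0.007387 + 0.003695 + 0.062755 = 0.124450
Σp_1ᵢ² = 0.0833² + 0.1944² + 0.0139² + 0.7083² = 0.006939 + 0.037791 + 0.000193 + 0.501689 = 0.546612
Σp_2ᵢ² = 0.6076² + 0.0380² + 0.2658² + 0.0886² = 0.369178 + 0.001444 + 0.070650 + 0.007850 = 0.449122
O = 0.124450 / √(0.546612 × 0.449122) = 0.124450 / 0.4954750 = 0.2512
O = 0.2512 < 0.5 → No.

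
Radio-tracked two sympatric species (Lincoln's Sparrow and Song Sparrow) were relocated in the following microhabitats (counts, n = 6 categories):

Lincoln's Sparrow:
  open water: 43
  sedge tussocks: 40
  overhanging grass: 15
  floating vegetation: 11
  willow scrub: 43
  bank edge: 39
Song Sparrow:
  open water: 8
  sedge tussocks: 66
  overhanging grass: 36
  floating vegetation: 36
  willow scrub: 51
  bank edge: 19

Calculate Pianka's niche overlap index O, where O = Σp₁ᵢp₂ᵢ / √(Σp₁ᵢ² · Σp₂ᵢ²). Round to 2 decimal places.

Proportions for Lincoln's Sparrow (n=191): 43/191=0.2251, 40/191=0.2094, 15/191=0.0785, 11/191=0.0576, 43/191=0.2251, 39/191=0.2042
Proportions for Song Sparrow (n=216): 8/216=0.0370, 66/216=0.3056, 36/216=0.1667, 36/216=0.1667, 51/216=0.2361, 19/216=0.0880
Σ p₁ᵢp₂ᵢ = 0.008329 + 0.063993 + 0.013086 + 0.009602 + 0.053146 + 0.017970 = 0.166126
Σp_1ᵢ² = 0.2251² + 0.2094² + 0.0785² + 0.0576² + 0.2251² + 0.2042² = 0.050670 + 0.043848 + 0.006162 + 0.003318 + 0.050670 + 0.041698 = 0.196366
Σp_2ᵢ² = 0.0370² + 0.3056² + 0.1667² + 0.1667² + 0.2361² + 0.0880² = 0.001369 + 0.093391 + 0.027789 + 0.027789 + 0.055743 + 0.007744 = 0.213825
O = 0.166126 / √(0.196366 × 0.213825) = 0.166126 / 0.2049096 = 0.8107

0.81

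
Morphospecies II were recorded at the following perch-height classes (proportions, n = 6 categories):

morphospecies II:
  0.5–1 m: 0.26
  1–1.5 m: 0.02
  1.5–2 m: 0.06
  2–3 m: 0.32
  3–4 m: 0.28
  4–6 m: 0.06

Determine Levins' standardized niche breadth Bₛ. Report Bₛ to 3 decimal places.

0.581

Σpᵢ² = 0.26² + 0.02² + 0.06² + 0.32² + 0.28² + 0.06² = 0.0676 + 0.0004 + 0.0036 + 0.1024 + 0.0784 + 0.0036 = 0.2560
B = 1 / 0.2560 = 3.90625
Bₛ = (B − 1)/(n − 1) = (3.90625 − 1)/(6 − 1) = 2.90625/5 = 0.58125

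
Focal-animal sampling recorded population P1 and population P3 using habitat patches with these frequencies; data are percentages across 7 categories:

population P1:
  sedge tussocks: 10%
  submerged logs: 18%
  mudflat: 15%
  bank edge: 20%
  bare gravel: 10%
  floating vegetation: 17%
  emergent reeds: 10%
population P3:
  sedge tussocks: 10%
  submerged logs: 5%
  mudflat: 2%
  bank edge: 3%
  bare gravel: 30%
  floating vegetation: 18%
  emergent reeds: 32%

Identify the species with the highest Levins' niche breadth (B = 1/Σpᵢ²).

population P1

Convert percentages to proportions (divide by 100).
Σp_P1ᵢ² = 0.10² + 0.18² + 0.15² + 0.20² + 0.10² + 0.17² + 0.10² = 0.0100 + 0.0324 + 0.0225 + 0.0400 + 0.0100 + 0.0289 + 0.0100 = 0.1538
B_P1 = 1 / 0.1538 = 6.5020
Σp_P3ᵢ² = 0.10² + 0.05² + 0.02² + 0.03² + 0.30² + 0.18² + 0.32² = 0.0100 + 0.0025 + 0.0004 + 0.0009 + 0.0900 + 0.0324 + 0.1024 = 0.2386
B_P3 = 1 / 0.2386 = 4.1911
Highest B → broadest niche (most generalist): population P1 (B = 6.50).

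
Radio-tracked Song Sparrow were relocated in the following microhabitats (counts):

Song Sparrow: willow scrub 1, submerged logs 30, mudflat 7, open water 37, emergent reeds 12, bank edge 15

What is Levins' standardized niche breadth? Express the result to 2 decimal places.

0.57

Proportions for Song Sparrow (n=102): 1/102=0.0098, 30/102=0.2941, 7/102=0.0686, 37/102=0.3627, 12/102=0.1176, 15/102=0.1471
Σpᵢ² = 0.0098² + 0.2941² + 0.0686² + 0.3627² + 0.1176² + 0.1471² = 0.000096 + 0.086495 + 0.004706 + 0.131551 + 0.013830 + 0.021638 = 0.258316
B = 1 / 0.258316 = 3.8712
Bₛ = (B − 1)/(n − 1) = (3.8712 − 1)/(6 − 1) = 2.8712/5 = 0.5742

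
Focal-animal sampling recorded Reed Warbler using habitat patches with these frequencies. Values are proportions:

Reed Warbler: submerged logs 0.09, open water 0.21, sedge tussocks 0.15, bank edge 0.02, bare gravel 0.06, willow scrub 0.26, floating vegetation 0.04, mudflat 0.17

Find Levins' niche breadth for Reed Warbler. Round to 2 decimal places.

5.66

Σpᵢ² = 0.09² + 0.21² + 0.15² + 0.02² + 0.06² + 0.26² + 0.04² + 0.17² = 0.0081 + 0.0441 + 0.0225 + 0.0004 + 0.0036 + 0.0676 + 0.0016 + 0.0289 = 0.1768
B = 1 / 0.1768 = 5.6561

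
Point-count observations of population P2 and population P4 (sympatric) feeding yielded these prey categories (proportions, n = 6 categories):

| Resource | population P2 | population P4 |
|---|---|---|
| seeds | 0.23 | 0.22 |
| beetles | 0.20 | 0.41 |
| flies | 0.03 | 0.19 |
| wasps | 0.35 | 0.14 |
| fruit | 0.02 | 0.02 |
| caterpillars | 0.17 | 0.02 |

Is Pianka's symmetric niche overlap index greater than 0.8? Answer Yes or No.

Σ p₁ᵢp₂ᵢ = 0.0506 + 0.0820 + 0.0057 + 0.0490 + 0.0004 + 0.0034 = 0.1911
Σp_1ᵢ² = 0.23² + 0.20² + 0.03² + 0.35² + 0.02² + 0.17² = 0.0529 + 0.0400 + 0.0009 + 0.1225 + 0.0004 + 0.0289 = 0.2456
Σp_2ᵢ² = 0.22² + 0.41² + 0.19² + 0.14² + 0.02² + 0.02² = 0.0484 + 0.1681 + 0.0361 + 0.0196 + 0.0004 + 0.0004 = 0.2730
O = 0.1911 / √(0.2456 × 0.2730) = 0.1911 / 0.25894 = 0.7380
O = 0.7380 < 0.8 → No.

No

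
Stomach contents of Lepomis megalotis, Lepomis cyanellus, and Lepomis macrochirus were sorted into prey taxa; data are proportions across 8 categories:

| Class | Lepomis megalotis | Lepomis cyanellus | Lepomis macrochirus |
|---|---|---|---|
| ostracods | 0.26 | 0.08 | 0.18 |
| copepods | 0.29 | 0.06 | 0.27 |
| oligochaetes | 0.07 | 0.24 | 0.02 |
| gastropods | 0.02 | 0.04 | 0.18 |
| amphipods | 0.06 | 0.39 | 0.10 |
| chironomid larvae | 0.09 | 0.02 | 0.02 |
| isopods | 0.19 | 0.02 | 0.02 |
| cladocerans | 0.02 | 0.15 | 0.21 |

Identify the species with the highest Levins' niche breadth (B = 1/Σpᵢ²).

Σp_megaᵢ² = 0.26² + 0.29² + 0.07² + 0.02² + 0.06² + 0.09² + 0.19² + 0.02² = 0.0676 + 0.0841 + 0.0049 + 0.0004 + 0.0036 + 0.0081 + 0.0361 + 0.0004 = 0.2052
B_mega = 1 / 0.2052 = 4.8733
Σp_cyanᵢ² = 0.08² + 0.06² + 0.24² + 0.04² + 0.39² + 0.02² + 0.02² + 0.15² = 0.0064 + 0.0036 + 0.0576 + 0.0016 + 0.1521 + 0.0004 + 0.0004 + 0.0225 = 0.2446
B_cyan = 1 / 0.2446 = 4.0883
Σp_macrᵢ² = 0.18² + 0.27² + 0.02² + 0.18² + 0.10² + 0.02² + 0.02² + 0.21² = 0.0324 + 0.0729 + 0.0004 + 0.0324 + 0.0100 + 0.0004 + 0.0004 + 0.0441 = 0.1930
B_macr = 1 / 0.1930 = 5.1813
Highest B → broadest niche (most generalist): Lepomis macrochirus (B = 5.18).

Lepomis macrochirus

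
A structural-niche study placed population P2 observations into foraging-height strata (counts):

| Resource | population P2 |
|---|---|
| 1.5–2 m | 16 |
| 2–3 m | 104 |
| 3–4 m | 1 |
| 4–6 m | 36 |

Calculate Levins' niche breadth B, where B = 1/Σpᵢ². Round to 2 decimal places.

Proportions for population P2 (n=157): 16/157=0.1019, 104/157=0.6624, 1/157=0.0064, 36/157=0.2293
Σpᵢ² = 0.1019² + 0.6624² + 0.0064² + 0.2293² = 0.010384 + 0.438774 + 0.000041 + 0.052578 = 0.501777
B = 1 / 0.501777 = 1.9929

1.99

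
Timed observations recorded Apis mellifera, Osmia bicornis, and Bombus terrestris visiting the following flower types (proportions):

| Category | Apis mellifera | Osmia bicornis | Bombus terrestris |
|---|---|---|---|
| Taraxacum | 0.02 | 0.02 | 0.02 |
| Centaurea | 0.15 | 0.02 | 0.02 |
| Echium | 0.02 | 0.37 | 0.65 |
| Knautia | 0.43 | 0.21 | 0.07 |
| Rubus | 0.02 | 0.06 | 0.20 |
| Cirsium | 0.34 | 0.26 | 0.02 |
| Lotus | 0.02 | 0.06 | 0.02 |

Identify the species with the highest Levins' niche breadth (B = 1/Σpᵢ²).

Osmia bicornis

Σp_mellᵢ² = 0.02² + 0.15² + 0.02² + 0.43² + 0.02² + 0.34² + 0.02² = 0.0004 + 0.0225 + 0.0004 + 0.1849 + 0.0004 + 0.1156 + 0.0004 = 0.3246
B_mell = 1 / 0.3246 = 3.0807
Σp_bicoᵢ² = 0.02² + 0.02² + 0.37² + 0.21² + 0.06² + 0.26² + 0.06² = 0.0004 + 0.0004 + 0.1369 + 0.0441 + 0.0036 + 0.0676 + 0.0036 = 0.2566
B_bico = 1 / 0.2566 = 3.8971
Σp_terrᵢ² = 0.02² + 0.02² + 0.65² + 0.07² + 0.20² + 0.02² + 0.02² = 0.0004 + 0.0004 + 0.4225 + 0.0049 + 0.0400 + 0.0004 + 0.0004 = 0.4690
B_terr = 1 / 0.4690 = 2.1322
Highest B → broadest niche (most generalist): Osmia bicornis (B = 3.90).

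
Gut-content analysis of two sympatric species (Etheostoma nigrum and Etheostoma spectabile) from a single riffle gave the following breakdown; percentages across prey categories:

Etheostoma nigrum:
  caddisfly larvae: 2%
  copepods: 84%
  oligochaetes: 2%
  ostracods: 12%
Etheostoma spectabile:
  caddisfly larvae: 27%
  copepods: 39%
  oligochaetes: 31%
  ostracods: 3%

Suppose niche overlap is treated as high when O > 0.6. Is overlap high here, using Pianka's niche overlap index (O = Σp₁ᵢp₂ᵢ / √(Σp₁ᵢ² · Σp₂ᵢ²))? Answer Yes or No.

Convert percentages to proportions (divide by 100).
Σ p₁ᵢp₂ᵢ = 0.0054 + 0.3276 + 0.0062 + 0.0036 = 0.3428
Σp_1ᵢ² = 0.02² + 0.84² + 0.02² + 0.12² = 0.0004 + 0.7056 + 0.0004 + 0.0144 = 0.7208
Σp_2ᵢ² = 0.27² + 0.39² + 0.31² + 0.03² = 0.0729 + 0.1521 + 0.0961 + 0.0009 = 0.3220
O = 0.3428 / √(0.7208 × 0.3220) = 0.3428 / 0.48177 = 0.7115
O = 0.7115 > 0.6 → Yes.

Yes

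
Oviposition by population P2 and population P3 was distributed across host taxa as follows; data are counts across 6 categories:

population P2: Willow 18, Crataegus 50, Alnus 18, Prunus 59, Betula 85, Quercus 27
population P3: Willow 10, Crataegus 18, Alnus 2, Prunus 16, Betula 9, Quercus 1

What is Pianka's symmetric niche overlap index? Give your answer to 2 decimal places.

0.85

Proportions for population P2 (n=257): 18/257=0.0700, 50/257=0.1946, 18/257=0.0700, 59/257=0.2296, 85/257=0.3307, 27/257=0.1051
Proportions for population P3 (n=56): 10/56=0.1786, 18/56=0.3214, 2/56=0.0357, 16/56=0.2857, 9/56=0.1607, 1/56=0.0179
Σ p₁ᵢp₂ᵢ = 0.012502 + 0.062544 + 0.002499 + 0.065597 + 0.053143 + 0.001881 = 0.198166
Σp_1ᵢ² = 0.0700² + 0.1946² + 0.0700² + 0.2296² + 0.3307² + 0.1051² = 0.004900 + 0.037869 + 0.004900 + 0.052716 + 0.109362 + 0.011046 = 0.220793
Σp_2ᵢ² = 0.1786² + 0.3214² + 0.0357² + 0.2857² + 0.1607² + 0.0179² = 0.031898 + 0.103298 + 0.001274 + 0.081624 + 0.025824 + 0.000320 = 0.244238
O = 0.198166 / √(0.220793 × 0.244238) = 0.198166 / 0.2322198 = 0.8534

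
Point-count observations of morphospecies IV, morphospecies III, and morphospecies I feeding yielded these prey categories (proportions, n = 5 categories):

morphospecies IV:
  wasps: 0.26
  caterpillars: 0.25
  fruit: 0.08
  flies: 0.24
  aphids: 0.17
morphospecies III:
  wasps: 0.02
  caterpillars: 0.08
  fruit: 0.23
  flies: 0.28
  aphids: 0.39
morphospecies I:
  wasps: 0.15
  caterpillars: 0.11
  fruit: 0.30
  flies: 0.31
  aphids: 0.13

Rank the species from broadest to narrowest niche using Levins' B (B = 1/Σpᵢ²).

morphospecies IV > morphospecies I > morphospecies III

Σp_IVᵢ² = 0.26² + 0.25² + 0.08² + 0.24² + 0.17² = 0.0676 + 0.0625 + 0.0064 + 0.0576 + 0.0289 = 0.2230
B_IV = 1 / 0.2230 = 4.4843
Σp_IIIᵢ² = 0.02² + 0.08² + 0.23² + 0.28² + 0.39² = 0.0004 + 0.0064 + 0.0529 + 0.0784 + 0.1521 = 0.2902
B_III = 1 / 0.2902 = 3.4459
Σp_Iᵢ² = 0.15² + 0.11² + 0.30² + 0.31² + 0.13² = 0.0225 + 0.0121 + 0.0900 + 0.0961 + 0.0169 = 0.2376
B_I = 1 / 0.2376 = 4.2088
Ranking by B (broadest → narrowest): morphospecies IV (4.48) > morphospecies I (4.21) > morphospecies III (3.45)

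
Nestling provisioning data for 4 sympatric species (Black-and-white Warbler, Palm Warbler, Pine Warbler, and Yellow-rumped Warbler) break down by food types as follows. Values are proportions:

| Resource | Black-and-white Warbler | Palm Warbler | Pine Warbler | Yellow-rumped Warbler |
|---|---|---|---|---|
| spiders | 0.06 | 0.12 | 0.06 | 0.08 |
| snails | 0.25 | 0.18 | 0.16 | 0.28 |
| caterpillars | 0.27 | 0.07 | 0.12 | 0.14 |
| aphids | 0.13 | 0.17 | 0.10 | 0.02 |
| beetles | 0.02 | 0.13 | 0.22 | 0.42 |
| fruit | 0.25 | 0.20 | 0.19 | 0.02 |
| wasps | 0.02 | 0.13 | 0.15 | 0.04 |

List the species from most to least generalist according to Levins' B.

Σp_Blacᵢ² = 0.06² + 0.25² + 0.27² + 0.13² + 0.02² + 0.25² + 0.02² = 0.0036 + 0.0625 + 0.0729 + 0.0169 + 0.0004 + 0.0625 + 0.0004 = 0.2192
B_Blac = 1 / 0.2192 = 4.5620
Σp_Palmᵢ² = 0.12² + 0.18² + 0.07² + 0.17² + 0.13² + 0.20² + 0.13² = 0.0144 + 0.0324 + 0.0049 + 0.0289 + 0.0169 + 0.0400 + 0.0169 = 0.1544
B_Palm = 1 / 0.1544 = 6.4767
Σp_Pineᵢ² = 0.06² + 0.16² + 0.12² + 0.10² + 0.22² + 0.19² + 0.15² = 0.0036 + 0.0256 + 0.0144 + 0.0100 + 0.0484 + 0.0361 + 0.0225 = 0.1606
B_Pine = 1 / 0.1606 = 6.2267
Σp_Yellᵢ² = 0.08² + 0.28² + 0.14² + 0.02² + 0.42² + 0.02² + 0.04² = 0.0064 + 0.0784 + 0.0196 + 0.0004 + 0.1764 + 0.0004 + 0.0016 = 0.2832
B_Yell = 1 / 0.2832 = 3.5311
Ranking by B (broadest → narrowest): Palm Warbler (6.48) > Pine Warbler (6.23) > Black-and-white Warbler (4.56) > Yellow-rumped Warbler (3.53)

Palm Warbler > Pine Warbler > Black-and-white Warbler > Yellow-rumped Warbler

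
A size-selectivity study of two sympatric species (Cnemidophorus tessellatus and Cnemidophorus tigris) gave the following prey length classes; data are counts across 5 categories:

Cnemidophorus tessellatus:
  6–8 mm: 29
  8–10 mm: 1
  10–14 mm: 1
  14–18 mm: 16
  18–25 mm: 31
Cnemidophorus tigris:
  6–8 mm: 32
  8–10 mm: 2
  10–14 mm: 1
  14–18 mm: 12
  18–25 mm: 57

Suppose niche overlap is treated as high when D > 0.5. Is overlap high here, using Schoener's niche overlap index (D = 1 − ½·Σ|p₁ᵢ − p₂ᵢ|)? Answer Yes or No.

Proportions for Cnemidophorus tessellatus (n=78): 29/78=0.3718, 1/78=0.0128, 1/78=0.0128, 16/78=0.2051, 31/78=0.3974
Proportions for Cnemidophorus tigris (n=104): 32/104=0.3077, 2/104=0.0192, 1/104=0.0096, 12/104=0.1154, 57/104=0.5481
Σ|p₁ᵢ − p₂ᵢ| = 0.0641 + 0.0064 + 0.0032 + 0.0897 + 0.1507 = 0.3141
D = 1 − ½ × 0.3141 = 1 − 0.15705 = 0.84295
D = 0.84295 > 0.5 → Yes.

Yes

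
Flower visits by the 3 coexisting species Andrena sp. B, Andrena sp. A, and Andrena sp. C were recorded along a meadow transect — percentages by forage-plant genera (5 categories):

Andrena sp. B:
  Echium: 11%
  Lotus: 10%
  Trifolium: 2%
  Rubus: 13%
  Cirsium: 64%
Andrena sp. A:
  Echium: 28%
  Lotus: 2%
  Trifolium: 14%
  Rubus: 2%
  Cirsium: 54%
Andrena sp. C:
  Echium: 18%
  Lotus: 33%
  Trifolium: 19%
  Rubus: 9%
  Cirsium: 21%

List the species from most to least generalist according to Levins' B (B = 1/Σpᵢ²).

Andrena sp. C > Andrena sp. A > Andrena sp. B

Convert percentages to proportions (divide by 100).
Σp_Bᵢ² = 0.11² + 0.10² + 0.02² + 0.13² + 0.64² = 0.0121 + 0.0100 + 0.0004 + 0.0169 + 0.4096 = 0.4490
B_B = 1 / 0.4490 = 2.2272
Σp_Aᵢ² = 0.28² + 0.02² + 0.14² + 0.02² + 0.54² = 0.0784 + 0.0004 + 0.0196 + 0.0004 + 0.2916 = 0.3904
B_A = 1 / 0.3904 = 2.5615
Σp_Cᵢ² = 0.18² + 0.33² + 0.19² + 0.09² + 0.21² = 0.0324 + 0.1089 + 0.0361 + 0.0081 + 0.0441 = 0.2296
B_C = 1 / 0.2296 = 4.3554
Ranking by B (broadest → narrowest): Andrena sp. C (4.36) > Andrena sp. A (2.56) > Andrena sp. B (2.23)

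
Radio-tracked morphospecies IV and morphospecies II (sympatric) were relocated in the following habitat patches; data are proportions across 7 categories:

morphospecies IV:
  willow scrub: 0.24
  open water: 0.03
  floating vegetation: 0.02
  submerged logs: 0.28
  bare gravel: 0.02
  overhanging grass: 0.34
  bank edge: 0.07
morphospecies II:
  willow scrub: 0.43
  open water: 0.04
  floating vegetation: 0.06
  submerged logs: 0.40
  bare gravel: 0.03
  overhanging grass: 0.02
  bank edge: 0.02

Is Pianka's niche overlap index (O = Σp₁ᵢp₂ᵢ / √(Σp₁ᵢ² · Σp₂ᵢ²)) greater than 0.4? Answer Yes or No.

Yes

Σ p₁ᵢp₂ᵢ = 0.1032 + 0.0012 + 0.0012 + 0.1120 + 0.0006 + 0.0068 + 0.0014 = 0.2264
Σp_1ᵢ² = 0.24² + 0.03² + 0.02² + 0.28² + 0.02² + 0.34² + 0.07² = 0.0576 + 0.0009 + 0.0004 + 0.0784 + 0.0004 + 0.1156 + 0.0049 = 0.2582
Σp_2ᵢ² = 0.43² + 0.04² + 0.06² + 0.40² + 0.03² + 0.02² + 0.02² = 0.1849 + 0.0016 + 0.0036 + 0.1600 + 0.0009 + 0.0004 + 0.0004 = 0.3518
O = 0.2264 / √(0.2582 × 0.3518) = 0.2264 / 0.30139 = 0.7512
O = 0.7512 > 0.4 → Yes.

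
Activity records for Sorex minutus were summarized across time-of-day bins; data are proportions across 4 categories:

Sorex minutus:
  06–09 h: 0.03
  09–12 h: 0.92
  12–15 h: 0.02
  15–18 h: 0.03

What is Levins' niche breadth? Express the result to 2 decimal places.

Σpᵢ² = 0.03² + 0.92² + 0.02² + 0.03² = 0.0009 + 0.8464 + 0.0004 + 0.0009 = 0.8486
B = 1 / 0.8486 = 1.1784

1.18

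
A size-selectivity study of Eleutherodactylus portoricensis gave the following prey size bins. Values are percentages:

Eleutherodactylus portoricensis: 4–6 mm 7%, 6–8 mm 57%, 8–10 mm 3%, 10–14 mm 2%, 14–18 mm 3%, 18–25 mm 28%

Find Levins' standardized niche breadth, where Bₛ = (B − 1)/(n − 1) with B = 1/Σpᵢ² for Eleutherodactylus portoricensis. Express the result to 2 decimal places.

Convert percentages to proportions (divide by 100).
Σpᵢ² = 0.07² + 0.57² + 0.03² + 0.02² + 0.03² + 0.28² = 0.0049 + 0.3249 + 0.0009 + 0.0004 + 0.0009 + 0.0784 = 0.4104
B = 1 / 0.4104 = 2.4366
Bₛ = (B − 1)/(n − 1) = (2.4366 − 1)/(6 − 1) = 1.4366/5 = 0.2873

0.29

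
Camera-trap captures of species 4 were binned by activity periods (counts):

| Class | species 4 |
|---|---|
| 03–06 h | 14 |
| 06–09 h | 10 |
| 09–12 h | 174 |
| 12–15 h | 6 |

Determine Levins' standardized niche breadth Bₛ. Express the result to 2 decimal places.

0.12

Proportions for species 4 (n=204): 14/204=0.0686, 10/204=0.0490, 174/204=0.8529, 6/204=0.0294
Σpᵢ² = 0.0686² + 0.0490² + 0.8529² + 0.0294² = 0.004706 + 0.002401 + 0.727438 + 0.000864 = 0.735409
B = 1 / 0.735409 = 1.3598
Bₛ = (B − 1)/(n − 1) = (1.3598 − 1)/(4 − 1) = 0.3598/3 = 0.1199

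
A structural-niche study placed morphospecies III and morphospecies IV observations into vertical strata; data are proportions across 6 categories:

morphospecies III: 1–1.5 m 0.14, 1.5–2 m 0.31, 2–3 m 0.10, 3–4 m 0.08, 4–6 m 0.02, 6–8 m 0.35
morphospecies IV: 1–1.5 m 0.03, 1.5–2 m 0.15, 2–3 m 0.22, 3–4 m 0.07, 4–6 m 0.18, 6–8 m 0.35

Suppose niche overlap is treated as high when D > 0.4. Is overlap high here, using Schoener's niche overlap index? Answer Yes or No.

Yes

Σ|p₁ᵢ − p₂ᵢ| = 0.11 + 0.16 + 0.12 + 0.01 + 0.16 + 0.00 = 0.56
D = 1 − ½ × 0.56 = 1 − 0.280 = 0.7200
D = 0.7200 > 0.4 → Yes.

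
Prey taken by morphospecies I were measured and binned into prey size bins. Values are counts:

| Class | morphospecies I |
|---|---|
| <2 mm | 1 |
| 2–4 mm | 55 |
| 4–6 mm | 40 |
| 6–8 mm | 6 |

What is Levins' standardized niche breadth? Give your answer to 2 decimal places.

Proportions for morphospecies I (n=102): 1/102=0.0098, 55/102=0.5392, 40/102=0.3922, 6/102=0.0588
Σpᵢ² = 0.0098² + 0.5392² + 0.3922² + 0.0588² = 0.000096 + 0.290737 + 0.153821 + 0.003457 = 0.448111
B = 1 / 0.448111 = 2.2316
Bₛ = (B − 1)/(n − 1) = (2.2316 − 1)/(4 − 1) = 1.2316/3 = 0.4105

0.41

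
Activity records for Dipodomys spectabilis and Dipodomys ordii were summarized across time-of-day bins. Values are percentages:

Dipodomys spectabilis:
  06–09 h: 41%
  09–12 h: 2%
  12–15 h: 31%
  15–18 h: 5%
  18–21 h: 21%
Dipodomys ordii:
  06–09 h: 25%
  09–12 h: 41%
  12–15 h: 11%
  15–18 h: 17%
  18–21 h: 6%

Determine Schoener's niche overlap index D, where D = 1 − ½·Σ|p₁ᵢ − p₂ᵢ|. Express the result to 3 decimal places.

0.490

Convert percentages to proportions (divide by 100).
Σ|p₁ᵢ − p₂ᵢ| = 0.16 + 0.39 + 0.20 + 0.12 + 0.15 = 1.02
D = 1 − ½ × 1.02 = 1 − 0.510 = 0.49000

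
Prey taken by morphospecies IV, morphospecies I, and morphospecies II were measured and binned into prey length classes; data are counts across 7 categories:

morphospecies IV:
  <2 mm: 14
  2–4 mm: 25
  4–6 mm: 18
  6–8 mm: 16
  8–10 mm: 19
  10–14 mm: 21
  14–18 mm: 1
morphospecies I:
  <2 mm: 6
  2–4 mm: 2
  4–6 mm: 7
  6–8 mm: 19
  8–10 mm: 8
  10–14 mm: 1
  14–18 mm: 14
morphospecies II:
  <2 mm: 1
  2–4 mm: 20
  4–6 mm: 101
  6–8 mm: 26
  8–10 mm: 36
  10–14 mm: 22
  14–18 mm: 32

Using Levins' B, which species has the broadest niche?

Proportions for morphospecies IV (n=114): 14/114=0.1228, 25/114=0.2193, 18/114=0.1579, 16/114=0.1404, 19/114=0.1667, 21/114=0.1842, 1/114=0.0088
Proportions for morphospecies I (n=57): 6/57=0.1053, 2/57=0.0351, 7/57=0.1228, 19/57=0.3333, 8/57=0.1404, 1/57=0.0175, 14/57=0.2456
Proportions for morphospecies II (n=238): 1/238=0.0042, 20/238=0.0840, 101/238=0.4244, 26/238=0.1092, 36/238=0.1513, 22/238=0.0924, 32/238=0.1345
Σp_IVᵢ² = 0.1228² + 0.2193² + 0.1579² + 0.1404² + 0.1667² + 0.1842² + 0.0088² = 0.015080 + 0.048092 + 0.024932 + 0.019712 + 0.027789 + 0.033930 + 0.000077 = 0.169612
B_IV = 1 / 0.169612 = 5.8958
Σp_Iᵢ² = 0.1053² + 0.0351² + 0.1228² + 0.3333² + 0.1404² + 0.0175² + 0.2456² = 0.011088 + 0.001232 + 0.015080 + 0.111089 + 0.019712 + 0.000306 + 0.060319 = 0.218826
B_I = 1 / 0.218826 = 4.5698
Σp_IIᵢ² = 0.0042² + 0.0840² + 0.4244² + 0.1092² + 0.1513² + 0.0924² + 0.1345² = 0.000018 + 0.007056 + 0.180115 + 0.011925 + 0.022892 + 0.008538 + 0.018090 = 0.248634
B_II = 1 / 0.248634 = 4.0220
Highest B → broadest niche (most generalist): morphospecies IV (B = 5.90).

morphospecies IV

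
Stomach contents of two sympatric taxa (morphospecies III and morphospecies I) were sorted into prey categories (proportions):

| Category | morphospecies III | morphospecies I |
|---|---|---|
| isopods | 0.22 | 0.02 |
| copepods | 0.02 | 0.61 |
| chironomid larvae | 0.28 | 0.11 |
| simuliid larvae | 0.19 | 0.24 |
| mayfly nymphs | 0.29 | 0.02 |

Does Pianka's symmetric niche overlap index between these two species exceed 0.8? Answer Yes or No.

No

Σ p₁ᵢp₂ᵢ = 0.0044 + 0.0122 + 0.0308 + 0.0456 + 0.0058 = 0.0988
Σp_1ᵢ² = 0.22² + 0.02² + 0.28² + 0.19² + 0.29² = 0.0484 + 0.0004 + 0.0784 + 0.0361 + 0.0841 = 0.2474
Σp_2ᵢ² = 0.02² + 0.61² + 0.11² + 0.24² + 0.02² = 0.0004 + 0.3721 + 0.0121 + 0.0576 + 0.0004 = 0.4426
O = 0.0988 / √(0.2474 × 0.4426) = 0.0988 / 0.33091 = 0.2986
O = 0.2986 < 0.8 → No.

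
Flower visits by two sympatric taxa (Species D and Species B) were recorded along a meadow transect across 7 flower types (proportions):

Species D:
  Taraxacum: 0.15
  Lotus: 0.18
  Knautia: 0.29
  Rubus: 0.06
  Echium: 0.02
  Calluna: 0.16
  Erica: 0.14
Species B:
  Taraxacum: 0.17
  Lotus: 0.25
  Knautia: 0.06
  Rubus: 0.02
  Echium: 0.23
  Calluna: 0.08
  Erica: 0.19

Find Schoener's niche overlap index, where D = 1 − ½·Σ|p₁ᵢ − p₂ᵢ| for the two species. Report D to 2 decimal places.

Σ|p₁ᵢ − p₂ᵢ| = 0.02 + 0.07 + 0.23 + 0.04 + 0.21 + 0.08 + 0.05 = 0.70
D = 1 − ½ × 0.70 = 1 − 0.350 = 0.6500

0.65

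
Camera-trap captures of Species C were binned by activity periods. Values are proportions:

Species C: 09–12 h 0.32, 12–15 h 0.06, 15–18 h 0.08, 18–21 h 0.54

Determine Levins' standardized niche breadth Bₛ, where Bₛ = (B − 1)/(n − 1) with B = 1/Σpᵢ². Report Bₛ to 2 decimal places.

0.49

Σpᵢ² = 0.32² + 0.06² + 0.08² + 0.54² = 0.1024 + 0.0036 + 0.0064 + 0.2916 = 0.4040
B = 1 / 0.4040 = 2.4752
Bₛ = (B − 1)/(n − 1) = (2.4752 − 1)/(4 − 1) = 1.4752/3 = 0.4917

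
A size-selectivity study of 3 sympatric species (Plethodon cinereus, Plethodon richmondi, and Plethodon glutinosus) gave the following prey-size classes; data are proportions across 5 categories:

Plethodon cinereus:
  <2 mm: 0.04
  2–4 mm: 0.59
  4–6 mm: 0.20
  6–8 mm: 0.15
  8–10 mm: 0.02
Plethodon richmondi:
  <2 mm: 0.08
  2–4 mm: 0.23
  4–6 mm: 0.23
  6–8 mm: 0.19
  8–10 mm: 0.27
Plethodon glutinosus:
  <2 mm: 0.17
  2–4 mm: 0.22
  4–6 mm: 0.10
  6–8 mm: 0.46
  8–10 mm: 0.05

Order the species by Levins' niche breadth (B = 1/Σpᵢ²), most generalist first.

Σp_cineᵢ² = 0.04² + 0.59² + 0.20² + 0.15² + 0.02² = 0.0016 + 0.3481 + 0.0400 + 0.0225 + 0.0004 = 0.4126
B_cine = 1 / 0.4126 = 2.4237
Σp_richᵢ² = 0.08² + 0.23² + 0.23² + 0.19² + 0.27² = 0.0064 + 0.0529 + 0.0529 + 0.0361 + 0.0729 = 0.2212
B_rich = 1 / 0.2212 = 4.5208
Σp_glutᵢ² = 0.17² + 0.22² + 0.10² + 0.46² + 0.05² = 0.0289 + 0.0484 + 0.0100 + 0.2116 + 0.0025 = 0.3014
B_glut = 1 / 0.3014 = 3.3179
Ranking by B (broadest → narrowest): Plethodon richmondi (4.52) > Plethodon glutinosus (3.32) > Plethodon cinereus (2.42)

Plethodon richmondi > Plethodon glutinosus > Plethodon cinereus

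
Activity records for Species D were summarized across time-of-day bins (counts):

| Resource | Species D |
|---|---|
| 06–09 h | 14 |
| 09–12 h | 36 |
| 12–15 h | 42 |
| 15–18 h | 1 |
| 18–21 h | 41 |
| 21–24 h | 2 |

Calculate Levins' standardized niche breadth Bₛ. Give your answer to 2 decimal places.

0.55

Proportions for Species D (n=136): 14/136=0.1029, 36/136=0.2647, 42/136=0.3088, 1/136=0.0074, 41/136=0.3015, 2/136=0.0147
Σpᵢ² = 0.1029² + 0.2647² + 0.3088² + 0.0074² + 0.3015² + 0.0147² = 0.010588 + 0.070066 + 0.095357 + 0.000055 + 0.090902 + 0.000216 = 0.267184
B = 1 / 0.267184 = 3.7427
Bₛ = (B − 1)/(n − 1) = (3.7427 − 1)/(6 − 1) = 2.7427/5 = 0.5485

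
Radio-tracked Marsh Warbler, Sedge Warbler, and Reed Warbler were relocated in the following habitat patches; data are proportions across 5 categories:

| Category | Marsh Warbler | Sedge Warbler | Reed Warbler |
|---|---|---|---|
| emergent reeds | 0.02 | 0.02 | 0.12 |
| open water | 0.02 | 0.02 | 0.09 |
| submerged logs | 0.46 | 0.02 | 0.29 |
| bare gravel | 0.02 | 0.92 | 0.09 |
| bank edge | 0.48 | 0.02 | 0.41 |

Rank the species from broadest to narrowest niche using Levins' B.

Σp_Marsᵢ² = 0.02² + 0.02² + 0.46² + 0.02² + 0.48² = 0.0004 + 0.0004 + 0.2116 + 0.0004 + 0.2304 = 0.4432
B_Mars = 1 / 0.4432 = 2.2563
Σp_Sedgᵢ² = 0.02² + 0.02² + 0.02² + 0.92² + 0.02² = 0.0004 + 0.0004 + 0.0004 + 0.8464 + 0.0004 = 0.8480
B_Sedg = 1 / 0.8480 = 1.1792
Σp_Reedᵢ² = 0.12² + 0.09² + 0.29² + 0.09² + 0.41² = 0.0144 + 0.0081 + 0.0841 + 0.0081 + 0.1681 = 0.2828
B_Reed = 1 / 0.2828 = 3.5361
Ranking by B (broadest → narrowest): Reed Warbler (3.54) > Marsh Warbler (2.26) > Sedge Warbler (1.18)

Reed Warbler > Marsh Warbler > Sedge Warbler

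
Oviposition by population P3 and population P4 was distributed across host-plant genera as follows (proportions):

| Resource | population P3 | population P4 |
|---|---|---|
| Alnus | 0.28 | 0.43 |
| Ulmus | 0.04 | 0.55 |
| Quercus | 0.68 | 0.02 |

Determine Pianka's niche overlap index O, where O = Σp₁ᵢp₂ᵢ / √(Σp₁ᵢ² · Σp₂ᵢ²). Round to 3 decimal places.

0.303

Σ p₁ᵢp₂ᵢ = 0.1204 + 0.0220 + 0.0136 = 0.1560
Σp_1ᵢ² = 0.28² + 0.04² + 0.68² = 0.0784 + 0.0016 + 0.4624 = 0.5424
Σp_2ᵢ² = 0.43² + 0.55² + 0.02² = 0.1849 + 0.3025 + 0.0004 = 0.4878
O = 0.1560 / √(0.5424 × 0.4878) = 0.1560 / 0.514376 = 0.30328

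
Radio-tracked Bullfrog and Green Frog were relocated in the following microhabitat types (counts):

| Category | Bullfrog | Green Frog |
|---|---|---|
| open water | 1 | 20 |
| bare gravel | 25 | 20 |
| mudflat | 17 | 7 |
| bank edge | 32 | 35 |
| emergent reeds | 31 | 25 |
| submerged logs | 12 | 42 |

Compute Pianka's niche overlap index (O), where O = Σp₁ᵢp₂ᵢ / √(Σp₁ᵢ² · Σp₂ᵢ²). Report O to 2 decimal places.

Proportions for Bullfrog (n=118): 1/118=0.0085, 25/118=0.2119, 17/118=0.1441, 32/118=0.2712, 31/118=0.2627, 12/118=0.1017
Proportions for Green Frog (n=149): 20/149=0.1342, 20/149=0.1342, 7/149=0.0470, 35/149=0.2349, 25/149=0.1678, 42/149=0.2819
Σ p₁ᵢp₂ᵢ = 0.001141 + 0.028437 + 0.006773 + 0.063705 + 0.044081 + 0.028669 = 0.172806
Σp_1ᵢ² = 0.0085² + 0.2119² + 0.1441² + 0.2712² + 0.2627² + 0.1017² = 0.000072 + 0.044902 + 0.020765 + 0.073549 + 0.069011 + 0.010343 = 0.218642
Σp_2ᵢ² = 0.1342² + 0.1342² + 0.0470² + 0.2349² + 0.1678² + 0.2819² = 0.018010 + 0.018010 + 0.002209 + 0.055178 + 0.028157 + 0.079468 = 0.201032
O = 0.172806 / √(0.218642 × 0.201032) = 0.172806 / 0.2096522 = 0.8243

0.82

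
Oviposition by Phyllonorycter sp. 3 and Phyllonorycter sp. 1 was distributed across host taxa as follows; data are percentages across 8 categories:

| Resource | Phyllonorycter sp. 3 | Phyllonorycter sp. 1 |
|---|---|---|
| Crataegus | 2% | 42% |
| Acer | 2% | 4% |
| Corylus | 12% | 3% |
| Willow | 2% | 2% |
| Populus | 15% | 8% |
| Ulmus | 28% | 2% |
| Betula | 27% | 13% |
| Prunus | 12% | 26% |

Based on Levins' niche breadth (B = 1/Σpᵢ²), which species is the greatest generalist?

Convert percentages to proportions (divide by 100).
Σp_3ᵢ² = 0.02² + 0.02² + 0.12² + 0.02² + 0.15² + 0.28² + 0.27² + 0.12² = 0.0004 + 0.0004 + 0.0144 + 0.0004 + 0.0225 + 0.0784 + 0.0729 + 0.0144 = 0.2038
B_3 = 1 / 0.2038 = 4.9068
Σp_1ᵢ² = 0.42² + 0.04² + 0.03² + 0.02² + 0.08² + 0.02² + 0.13² + 0.26² = 0.1764 + 0.0016 + 0.0009 + 0.0004 + 0.0064 + 0.0004 + 0.0169 + 0.0676 = 0.2706
B_1 = 1 / 0.2706 = 3.6955
Highest B → broadest niche (most generalist): Phyllonorycter sp. 3 (B = 4.91).

Phyllonorycter sp. 3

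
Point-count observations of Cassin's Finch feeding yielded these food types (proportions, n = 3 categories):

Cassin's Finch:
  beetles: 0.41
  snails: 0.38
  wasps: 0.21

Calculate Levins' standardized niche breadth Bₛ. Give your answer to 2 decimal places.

0.90

Σpᵢ² = 0.41² + 0.38² + 0.21² = 0.1681 + 0.1444 + 0.0441 = 0.3566
B = 1 / 0.3566 = 2.8043
Bₛ = (B − 1)/(n − 1) = (2.8043 − 1)/(3 − 1) = 1.8043/2 = 0.9022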